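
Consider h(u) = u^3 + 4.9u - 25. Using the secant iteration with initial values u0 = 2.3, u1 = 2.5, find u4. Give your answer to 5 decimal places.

h(2.3) = -1.5630000, h(2.5) = 2.8750000
u2 = 2.5000000 − 2.8750000·(2.5000000 − 2.3000000) / (2.8750000 − (-1.5630000)) = 2.5000000 − (0.5750000)/(4.4380000) = 2.3704371
h(2.3704371) = -0.0654377
u3 = 2.3704371 − (-0.0654377)·(2.3704371 − 2.5000000) / (-0.0654377 − 2.8750000) = 2.3704371 − (0.0084783)/(-2.9404377) = 2.3733205
h(2.3733205) = -0.0026459
u4 = 2.3733205 − (-0.0026459)·(2.3733205 − 2.3704371) / (-0.0026459 − (-0.0654377)) = 2.3733205 − (-0.0000076)/(0.0627918) = 2.3734420

2.37344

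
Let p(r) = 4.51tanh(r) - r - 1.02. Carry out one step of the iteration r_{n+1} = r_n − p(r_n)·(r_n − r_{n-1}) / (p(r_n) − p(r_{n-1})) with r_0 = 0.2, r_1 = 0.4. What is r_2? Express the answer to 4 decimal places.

0.3058

p(0.2) = -0.329837, p(0.4) = 0.293570
r_2 = 0.400000 − 0.293570·(0.400000 − 0.200000) / (0.293570 − (-0.329837)) = 0.400000 − (0.058714)/(0.623407) = 0.305818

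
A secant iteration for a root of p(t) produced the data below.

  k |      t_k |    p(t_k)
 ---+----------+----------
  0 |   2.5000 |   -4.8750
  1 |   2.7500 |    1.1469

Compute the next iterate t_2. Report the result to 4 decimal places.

2.7024

t_2 = 2.7500 − 1.1469·(2.7500 − 2.5000) / (1.1469 − (-4.8750))
   = 2.7500 − (0.286725)/(6.021900) = 2.702386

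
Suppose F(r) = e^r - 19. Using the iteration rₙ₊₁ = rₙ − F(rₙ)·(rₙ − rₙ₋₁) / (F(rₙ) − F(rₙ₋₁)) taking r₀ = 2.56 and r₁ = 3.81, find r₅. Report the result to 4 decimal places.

2.9443

F(2.56) = -6.064183, F(3.81) = 26.150439
r₂ = 3.810000 − 26.150439·(3.810000 − 2.560000) / (26.150439 − (-6.064183)) = 3.810000 − (32.688049)/(32.214622) = 2.795304
F(2.795304) = -2.632397
r₃ = 2.795304 − (-2.632397)·(2.795304 − 3.810000) / (-2.632397 − 26.150439) = 2.795304 − (2.671083)/(-28.782836) = 2.888105
F(2.888105) = -1.040752
r₄ = 2.888105 − (-1.040752)·(2.888105 − 2.795304) / (-1.040752 − (-2.632397)) = 2.888105 − (-0.096583)/(1.591645) = 2.948786
F(2.948786) = 0.082782
r₅ = 2.948786 − 0.082782·(2.948786 − 2.888105) / (0.082782 − (-1.040752)) = 2.948786 − (0.005023)/(1.123534) = 2.944315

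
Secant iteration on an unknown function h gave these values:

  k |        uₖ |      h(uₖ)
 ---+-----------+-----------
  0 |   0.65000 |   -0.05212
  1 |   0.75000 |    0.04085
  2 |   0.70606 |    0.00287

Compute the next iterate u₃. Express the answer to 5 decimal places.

u₃ = 0.70606 − 0.00287·(0.70606 − 0.75000) / (0.00287 − 0.04085)
   = 0.70606 − (-0.0001261)/(-0.0379800) = 0.7027396

0.70274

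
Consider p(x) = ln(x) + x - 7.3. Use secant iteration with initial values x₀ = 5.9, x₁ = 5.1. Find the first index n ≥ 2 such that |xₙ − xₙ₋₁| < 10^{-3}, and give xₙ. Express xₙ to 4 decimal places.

n = 4, xₙ = 5.5807

p(5.9) = 0.374952, p(5.1) = -0.570759
x₂ = 5.100000 − (-0.570759)·(-0.800000)/(-0.945712) = 5.582819;  |Δ| = 0.482819
p(5.582819) = 0.002513
x₃ = 5.582819 − 0.002513·(0.482819)/(0.573272) = 5.580703;  |Δ| = 0.002116
p(5.580703) = 0.000017
x₄ = 5.580703 − 0.000017·(-0.002116)/(-0.002495) = 5.580688;  |Δ| = 0.000015
|x₄ − x₃| = 0.000015 < 10^{-3}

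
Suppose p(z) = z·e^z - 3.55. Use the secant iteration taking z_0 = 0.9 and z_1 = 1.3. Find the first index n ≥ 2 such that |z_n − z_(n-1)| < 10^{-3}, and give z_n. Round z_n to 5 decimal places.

p(0.9) = -1.3363572, p(1.3) = 1.2200857
z_2 = 1.3000000 − 1.2200857·(0.4000000)/(2.5564429) = 1.1090964;  |Δ| = 0.1909036
p(1.1090964) = -0.1876439
z_3 = 1.1090964 − (-0.1876439)·(-0.1909036)/(-1.4077296) = 1.1345429;  |Δ| = 0.0254466
p(1.1345429) = -0.0218530
z_4 = 1.1345429 − (-0.0218530)·(0.0254466)/(0.1657909) = 1.1378971;  |Δ| = 0.0033541
p(1.1378971) = 0.0004663
z_5 = 1.1378971 − 0.0004663·(0.0033541)/(0.0223193) = 1.1378270;  |Δ| = 0.0000701
|z_5 − z_4| = 0.0000701 < 10^{-3}

n = 5, z_n = 1.13783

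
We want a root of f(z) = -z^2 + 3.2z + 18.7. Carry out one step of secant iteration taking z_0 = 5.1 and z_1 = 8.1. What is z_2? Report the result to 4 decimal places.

6.0010

f(5.1) = 9.010000, f(8.1) = -20.990000
z_2 = 8.100000 − (-20.990000)·(8.100000 − 5.100000) / (-20.990000 − 9.010000) = 8.100000 − (-62.970000)/(-30.000000) = 6.001000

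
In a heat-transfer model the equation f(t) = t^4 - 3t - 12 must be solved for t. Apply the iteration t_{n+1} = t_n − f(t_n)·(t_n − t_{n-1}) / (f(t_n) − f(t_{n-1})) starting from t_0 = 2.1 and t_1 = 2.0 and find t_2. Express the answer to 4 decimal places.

f(2.1) = 1.148100, f(2.0) = -2.000000
t_2 = 2.000000 − (-2.000000)·(2.000000 − 2.100000) / (-2.000000 − 1.148100) = 2.000000 − (0.200000)/(-3.148100) = 2.063530

2.0635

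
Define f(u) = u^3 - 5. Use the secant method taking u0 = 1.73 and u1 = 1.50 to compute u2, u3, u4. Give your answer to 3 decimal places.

f(1.73) = 0.17772, f(1.50) = -1.62500
u2 = 1.50000 − (-1.62500)·(1.50000 − 1.73000) / (-1.62500 − 0.17772) = 1.50000 − (0.37375)/(-1.80272) = 1.70733
f(1.70733) = -0.02321
u3 = 1.70733 − (-0.02321)·(1.70733 − 1.50000) / (-0.02321 − (-1.62500)) = 1.70733 − (-0.00481)/(1.60179) = 1.71033
f(1.71033) = 0.00311
u4 = 1.71033 − 0.00311·(1.71033 − 1.70733) / (0.00311 − (-0.02321)) = 1.71033 − (0.00001)/(0.02632) = 1.70998

1.707, 1.710, 1.710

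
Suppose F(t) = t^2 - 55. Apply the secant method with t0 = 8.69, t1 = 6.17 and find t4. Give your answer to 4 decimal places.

F(8.69) = 20.516100, F(6.17) = -16.931100
t2 = 6.170000 − (-16.931100)·(6.170000 − 8.690000) / (-16.931100 − 20.516100) = 6.170000 − (42.666372)/(-37.447200) = 7.309374
F(7.309374) = -1.573049
t3 = 7.309374 − (-1.573049)·(7.309374 − 6.170000) / (-1.573049 − (-16.931100)) = 7.309374 − (-1.792292)/(15.358051) = 7.426075
F(7.426075) = 0.146585
t4 = 7.426075 − 0.146585·(7.426075 − 7.309374) / (0.146585 − (-1.573049)) = 7.426075 − (0.017106)/(1.719634) = 7.416127

7.4161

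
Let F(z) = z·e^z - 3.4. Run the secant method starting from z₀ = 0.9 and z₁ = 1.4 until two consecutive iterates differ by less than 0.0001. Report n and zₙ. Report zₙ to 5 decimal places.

F(0.9) = -1.1863572, F(1.4) = 2.2772800
z₂ = 1.4000000 − 2.2772800·(0.5000000)/(3.4636372) = 1.0712589;  |Δ| = 0.3287411
F(1.0712589) = -0.2729397
z₃ = 1.0712589 − (-0.2729397)·(-0.3287411)/(-2.5502197) = 1.1064427;  |Δ| = 0.0351838
F(1.1064427) = -0.0545781
z₄ = 1.1064427 − (-0.0545781)·(0.0351838)/(0.2183617) = 1.1152367;  |Δ| = 0.0087940
F(1.1152367) = 0.0017954
z₅ = 1.1152367 − 0.0017954·(0.0087940)/(0.0563735) = 1.1149566;  |Δ| = 0.0002801
F(1.1149566) = -0.0000113
z₆ = 1.1149566 − (-0.0000113)·(-0.0002801)/(-0.0018067) = 1.1149584;  |Δ| = 0.0000017
|z₆ − z₅| = 0.0000017 < 0.0001

n = 6, zₙ = 1.11496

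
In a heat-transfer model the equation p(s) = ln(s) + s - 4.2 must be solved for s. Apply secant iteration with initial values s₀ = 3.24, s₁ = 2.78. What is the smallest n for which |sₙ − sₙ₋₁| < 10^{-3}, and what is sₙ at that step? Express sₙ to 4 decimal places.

n = 4, sₙ = 3.0763

p(3.24) = 0.215573, p(2.78) = -0.397549
s₂ = 2.780000 − (-0.397549)·(-0.460000)/(-0.613122) = 3.078264;  |Δ| = 0.298264
p(3.078264) = 0.002630
s₃ = 3.078264 − 0.002630·(0.298264)/(0.400179) = 3.076304;  |Δ| = 0.001960
p(3.076304) = 0.000033
s₄ = 3.076304 − 0.000033·(-0.001960)/(-0.002598) = 3.076279;  |Δ| = 0.000025
|s₄ − s₃| = 0.000025 < 10^{-3}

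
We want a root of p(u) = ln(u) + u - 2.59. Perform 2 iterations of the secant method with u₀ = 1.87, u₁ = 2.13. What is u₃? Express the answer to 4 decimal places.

1.9316

p(1.87) = -0.094062, p(2.13) = 0.296122
u₂ = 2.130000 − 0.296122·(2.130000 − 1.870000) / (0.296122 − (-0.094062)) = 2.130000 − (0.076992)/(0.390184) = 1.932678
p(1.932678) = 0.001585
u₃ = 1.932678 − 0.001585·(1.932678 − 2.130000) / (0.001585 − 0.296122) = 1.932678 − (-0.000313)/(-0.294537) = 1.931616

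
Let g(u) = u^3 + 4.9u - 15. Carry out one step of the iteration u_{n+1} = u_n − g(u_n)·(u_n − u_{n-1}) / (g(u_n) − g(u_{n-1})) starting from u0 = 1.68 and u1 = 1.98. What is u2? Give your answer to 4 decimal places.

g(1.68) = -2.026368, g(1.98) = 2.464392
u2 = 1.980000 − 2.464392·(1.980000 − 1.680000) / (2.464392 − (-2.026368)) = 1.980000 − (0.739318)/(4.490760) = 1.815369

1.8154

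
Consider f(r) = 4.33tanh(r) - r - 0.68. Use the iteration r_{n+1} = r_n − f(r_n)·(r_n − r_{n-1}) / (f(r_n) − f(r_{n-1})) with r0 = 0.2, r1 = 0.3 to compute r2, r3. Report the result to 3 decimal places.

0.208, 0.208

f(0.2) = -0.02536, f(0.3) = 0.28138
r2 = 0.30000 − 0.28138·(0.30000 − 0.20000) / (0.28138 − (-0.02536)) = 0.30000 − (0.02814)/(0.30675) = 0.20827
f(0.20827) = 0.00072
r3 = 0.20827 − 0.00072·(0.20827 − 0.30000) / (0.00072 − 0.28138) = 0.20827 − (-0.00007)/(-0.28066) = 0.20803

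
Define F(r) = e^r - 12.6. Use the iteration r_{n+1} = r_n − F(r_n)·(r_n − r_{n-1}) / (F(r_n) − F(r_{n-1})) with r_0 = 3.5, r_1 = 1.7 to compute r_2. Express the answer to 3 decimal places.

2.164

F(3.5) = 20.51545, F(1.7) = -7.12605
r_2 = 1.70000 − (-7.12605)·(1.70000 − 3.50000) / (-7.12605 − 20.51545) = 1.70000 − (12.82689)/(-27.64150) = 2.16404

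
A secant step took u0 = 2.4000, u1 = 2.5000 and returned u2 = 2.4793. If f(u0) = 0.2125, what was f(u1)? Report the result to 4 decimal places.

-0.0555

The secant line through (2.4000, 0.2125) and (2.5000, f(u1)) crosses zero at u2 = 2.4793.
So (2.4000, 0.2125), (2.5000, f(u1)), (2.4793, 0) are collinear:
f(u1) = 0.2125 · (2.5000 − 2.4793) / (2.4000 − 2.4793) = 0.2125 · (0.020700)/(-0.079300) = -0.055470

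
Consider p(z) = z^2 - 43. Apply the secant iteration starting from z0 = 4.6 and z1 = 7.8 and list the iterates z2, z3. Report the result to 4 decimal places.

6.3613, 6.5402

p(4.6) = -21.840000, p(7.8) = 17.840000
z2 = 7.800000 − 17.840000·(7.800000 − 4.600000) / (17.840000 − (-21.840000)) = 7.800000 − (57.088000)/(39.680000) = 6.361290
p(6.361290) = -2.533985
z3 = 6.361290 − (-2.533985)·(6.361290 − 7.800000) / (-2.533985 − 17.840000) = 6.361290 − (3.645669)/(-20.373985) = 6.540228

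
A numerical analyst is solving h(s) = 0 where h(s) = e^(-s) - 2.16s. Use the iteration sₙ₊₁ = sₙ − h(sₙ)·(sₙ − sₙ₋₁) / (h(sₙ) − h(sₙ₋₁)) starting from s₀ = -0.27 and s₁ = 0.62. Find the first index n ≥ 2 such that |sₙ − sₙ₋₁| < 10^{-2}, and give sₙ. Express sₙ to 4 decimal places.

n = 4, sₙ = 0.3321

h(-0.27) = 1.893164, h(0.62) = -0.801256
s₂ = 0.620000 − (-0.801256)·(0.890000)/(-2.694420) = 0.355335;  |Δ| = 0.264665
h(0.355335) = -0.066586
s₃ = 0.355335 − (-0.066586)·(-0.264665)/(0.734669) = 0.331348;  |Δ| = 0.023988
h(0.331348) = 0.002244
s₄ = 0.331348 − 0.002244·(-0.023988)/(0.068831) = 0.332130;  |Δ| = 0.000782
|s₄ − s₃| = 0.000782 < 10^{-2}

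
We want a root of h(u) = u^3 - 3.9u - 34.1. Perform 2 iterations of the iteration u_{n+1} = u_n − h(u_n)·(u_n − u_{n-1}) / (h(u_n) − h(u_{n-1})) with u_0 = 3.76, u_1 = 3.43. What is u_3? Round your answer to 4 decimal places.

3.6424

h(3.76) = 4.393376, h(3.43) = -7.123393
u_2 = 3.430000 − (-7.123393)·(3.430000 − 3.760000) / (-7.123393 − 4.393376) = 3.430000 − (2.350720)/(-11.516769) = 3.634113
h(3.634113) = -0.278128
u_3 = 3.634113 − (-0.278128)·(3.634113 − 3.430000) / (-0.278128 − (-7.123393)) = 3.634113 − (-0.056769)/(6.845265) = 3.642406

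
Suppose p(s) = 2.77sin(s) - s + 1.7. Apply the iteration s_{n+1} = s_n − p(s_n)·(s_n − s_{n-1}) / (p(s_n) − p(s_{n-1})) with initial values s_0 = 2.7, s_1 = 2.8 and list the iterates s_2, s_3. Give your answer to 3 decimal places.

2.752, 2.752

p(2.7) = 0.18384, p(2.8) = -0.17208
s_2 = 2.80000 − (-0.17208)·(2.80000 − 2.70000) / (-0.17208 − 0.18384) = 2.80000 − (-0.01721)/(-0.35593) = 2.75165
p(2.75165) = 0.00132
s_3 = 2.75165 − 0.00132·(2.75165 − 2.80000) / (0.00132 − (-0.17208)) = 2.75165 − (-0.00006)/(0.17340) = 2.75202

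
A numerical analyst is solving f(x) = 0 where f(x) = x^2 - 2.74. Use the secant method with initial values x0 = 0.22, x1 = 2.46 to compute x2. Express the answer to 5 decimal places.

1.22433

f(0.22) = -2.6916000, f(2.46) = 3.3116000
x2 = 2.4600000 − 3.3116000·(2.4600000 − 0.2200000) / (3.3116000 − (-2.6916000)) = 2.4600000 − (7.4179840)/(6.0032000) = 1.2243284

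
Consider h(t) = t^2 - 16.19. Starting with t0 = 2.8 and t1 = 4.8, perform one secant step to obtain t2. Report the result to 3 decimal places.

3.899

h(2.8) = -8.35000, h(4.8) = 6.85000
t2 = 4.80000 − 6.85000·(4.80000 − 2.80000) / (6.85000 − (-8.35000)) = 4.80000 − (13.70000)/(15.20000) = 3.89868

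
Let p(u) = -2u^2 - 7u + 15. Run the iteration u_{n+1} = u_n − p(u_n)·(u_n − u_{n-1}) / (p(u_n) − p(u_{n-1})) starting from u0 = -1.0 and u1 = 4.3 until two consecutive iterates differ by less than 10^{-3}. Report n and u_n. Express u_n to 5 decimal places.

p(-1.0) = 20.0000000, p(4.3) = -52.0800000
u2 = 4.3000000 − (-52.0800000)·(5.3000000)/(-72.0800000) = 0.4705882;  |Δ| = 3.8294118
p(0.4705882) = 11.2629758
u3 = 0.4705882 − 11.2629758·(-3.8294118)/(63.3429758) = 1.1514936;  |Δ| = 0.6809054
p(1.1514936) = 4.2876698
u4 = 1.1514936 − 4.2876698·(0.6809054)/(-6.9753060) = 1.5700412;  |Δ| = 0.4185476
p(1.5700412) = -0.9203467
u5 = 1.5700412 − (-0.9203467)·(0.4185476)/(-5.2080165) = 1.4960766;  |Δ| = 0.0739646
p(1.4960766) = 0.0509739
u6 = 1.4960766 − 0.0509739·(-0.0739646)/(0.9713206) = 1.4999581;  |Δ| = 0.0038816
p(1.4999581) = 0.0005441
u7 = 1.4999581 − 0.0005441·(0.0038816)/(-0.0504298) = 1.5000000;  |Δ| = 0.0000419
|u7 − u6| = 0.0000419 < 10^{-3}

n = 7, u_n = 1.50000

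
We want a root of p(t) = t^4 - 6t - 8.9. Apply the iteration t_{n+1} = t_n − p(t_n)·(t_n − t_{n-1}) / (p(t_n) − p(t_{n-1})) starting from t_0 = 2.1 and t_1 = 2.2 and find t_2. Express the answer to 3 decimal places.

p(2.1) = -2.05190, p(2.2) = 1.32560
t_2 = 2.20000 − 1.32560·(2.20000 − 2.10000) / (1.32560 − (-2.05190)) = 2.20000 − (0.13256)/(3.37750) = 2.16075

2.161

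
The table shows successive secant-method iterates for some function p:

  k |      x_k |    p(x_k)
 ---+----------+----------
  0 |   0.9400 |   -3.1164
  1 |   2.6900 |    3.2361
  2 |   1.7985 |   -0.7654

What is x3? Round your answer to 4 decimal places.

1.9690

x3 = 1.7985 − (-0.7654)·(1.7985 − 2.6900) / (-0.7654 − 3.2361)
   = 1.7985 − (0.682354)/(-4.001500) = 1.969025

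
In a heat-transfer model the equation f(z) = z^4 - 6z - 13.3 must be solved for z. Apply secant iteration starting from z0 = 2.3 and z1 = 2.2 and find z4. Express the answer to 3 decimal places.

f(2.3) = 0.88410, f(2.2) = -3.07440
z2 = 2.20000 − (-3.07440)·(2.20000 − 2.30000) / (-3.07440 − 0.88410) = 2.20000 − (0.30744)/(-3.95850) = 2.27767
f(2.27767) = -0.05313
z3 = 2.27767 − (-0.05313)·(2.27767 − 2.20000) / (-0.05313 − (-3.07440)) = 2.27767 − (-0.00413)/(3.02127) = 2.27903
f(2.27903) = 0.00329
z4 = 2.27903 − 0.00329·(2.27903 − 2.27767) / (0.00329 − (-0.05313)) = 2.27903 − (0.00000)/(0.05641) = 2.27895

2.279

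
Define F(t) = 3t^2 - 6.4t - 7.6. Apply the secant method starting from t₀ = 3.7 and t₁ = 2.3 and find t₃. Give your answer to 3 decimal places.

3.011

F(3.7) = 9.79000, F(2.3) = -6.45000
t₂ = 2.30000 − (-6.45000)·(2.30000 − 3.70000) / (-6.45000 − 9.79000) = 2.30000 − (9.03000)/(-16.24000) = 2.85603
F(2.85603) = -1.40782
t₃ = 2.85603 − (-1.40782)·(2.85603 − 2.30000) / (-1.40782 − (-6.45000)) = 2.85603 − (-0.78280)/(5.04218) = 3.01128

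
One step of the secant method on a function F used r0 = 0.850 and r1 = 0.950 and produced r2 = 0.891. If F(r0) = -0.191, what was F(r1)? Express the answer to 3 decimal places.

The secant line through (0.850, -0.191) and (0.950, F(r1)) crosses zero at r2 = 0.891.
So (0.850, -0.191), (0.950, F(r1)), (0.891, 0) are collinear:
F(r1) = -0.191 · (0.950 − 0.891) / (0.850 − 0.891) = -0.191 · (0.05900)/(-0.04100) = 0.27485

0.275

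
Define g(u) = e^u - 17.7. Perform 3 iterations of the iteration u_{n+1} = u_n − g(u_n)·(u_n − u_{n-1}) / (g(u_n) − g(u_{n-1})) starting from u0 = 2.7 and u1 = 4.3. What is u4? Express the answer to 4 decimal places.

2.8762

g(2.7) = -2.820268, g(4.3) = 55.999794
u2 = 4.300000 − 55.999794·(4.300000 − 2.700000) / (55.999794 − (-2.820268)) = 4.300000 − (89.599670)/(58.820062) = 2.776716
g(2.776716) = -1.633830
u3 = 2.776716 − (-1.633830)·(2.776716 − 4.300000) / (-1.633830 − 55.999794) = 2.776716 − (2.488787)/(-57.633624) = 2.819899
g(2.819899) = -0.924848
u4 = 2.819899 − (-0.924848)·(2.819899 − 2.776716) / (-0.924848 − (-1.633830)) = 2.819899 − (-0.039938)/(0.708982) = 2.876230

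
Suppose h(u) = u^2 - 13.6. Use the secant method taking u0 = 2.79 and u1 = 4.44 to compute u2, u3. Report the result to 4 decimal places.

3.5944, 3.6791

h(2.79) = -5.815900, h(4.44) = 6.113600
u2 = 4.440000 − 6.113600·(4.440000 − 2.790000) / (6.113600 − (-5.815900)) = 4.440000 − (10.087440)/(11.929500) = 3.594412
h(3.594412) = -0.680201
u3 = 3.594412 − (-0.680201)·(3.594412 − 4.440000) / (-0.680201 − 6.113600) = 3.594412 − (0.575170)/(-6.793801) = 3.679073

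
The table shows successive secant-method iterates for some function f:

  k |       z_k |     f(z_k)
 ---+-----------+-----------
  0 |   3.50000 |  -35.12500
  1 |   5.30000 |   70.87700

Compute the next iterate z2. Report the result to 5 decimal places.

4.09645

z2 = 5.30000 − 70.87700·(5.30000 − 3.50000) / (70.87700 − (-35.12500))
   = 5.30000 − (127.5786000)/(106.0020000) = 4.0964510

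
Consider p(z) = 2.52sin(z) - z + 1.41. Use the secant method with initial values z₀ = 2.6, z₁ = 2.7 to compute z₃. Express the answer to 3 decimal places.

p(2.6) = 0.10906, p(2.7) = -0.21300
z₂ = 2.70000 − (-0.21300)·(2.70000 − 2.60000) / (-0.21300 − 0.10906) = 2.70000 − (-0.02130)/(-0.32207) = 2.63386
p(2.63386) = 0.00135
z₃ = 2.63386 − 0.00135·(2.63386 − 2.70000) / (0.00135 − (-0.21300)) = 2.63386 − (-0.00009)/(0.21435) = 2.63428

2.634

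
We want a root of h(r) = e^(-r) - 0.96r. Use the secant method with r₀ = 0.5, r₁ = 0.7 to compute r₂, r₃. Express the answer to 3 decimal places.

h(0.5) = 0.12653, h(0.7) = -0.17541
r₂ = 0.70000 − (-0.17541)·(0.70000 − 0.50000) / (-0.17541 − 0.12653) = 0.70000 − (-0.03508)/(-0.30195) = 0.58381
h(0.58381) = -0.00269
r₃ = 0.58381 − (-0.00269)·(0.58381 − 0.70000) / (-0.00269 − (-0.17541)) = 0.58381 − (0.00031)/(0.17273) = 0.58200

0.584, 0.582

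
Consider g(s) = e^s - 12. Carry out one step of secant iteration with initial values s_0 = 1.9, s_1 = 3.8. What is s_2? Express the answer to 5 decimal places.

g(1.9) = -5.3141056, g(3.8) = 32.7011845
s_2 = 3.8000000 − 32.7011845·(3.8000000 − 1.9000000) / (32.7011845 − (-5.3141056)) = 3.8000000 − (62.1322505)/(38.0152901) = 2.1655984

2.16560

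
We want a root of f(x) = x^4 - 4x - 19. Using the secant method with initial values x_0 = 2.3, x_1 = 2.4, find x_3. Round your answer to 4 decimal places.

2.3048

f(2.3) = -0.215900, f(2.4) = 4.577600
x_2 = 2.400000 − 4.577600·(2.400000 − 2.300000) / (4.577600 − (-0.215900)) = 2.400000 − (0.457760)/(4.793500) = 2.304504
f(2.304504) = -0.014070
x_3 = 2.304504 − (-0.014070)·(2.304504 − 2.400000) / (-0.014070 − 4.577600) = 2.304504 − (0.001344)/(-4.591670) = 2.304797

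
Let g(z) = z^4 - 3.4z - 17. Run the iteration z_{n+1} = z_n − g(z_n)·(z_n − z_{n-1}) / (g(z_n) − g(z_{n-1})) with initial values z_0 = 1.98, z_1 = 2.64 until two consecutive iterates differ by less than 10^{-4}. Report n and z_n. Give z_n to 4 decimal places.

n = 6, z_n = 2.2264

g(1.98) = -8.362464, g(2.64) = 22.599324
z_2 = 2.640000 − 22.599324·(0.660000)/(30.961788) = 2.158259;  |Δ| = 0.481741
g(2.158259) = -2.640343
z_3 = 2.158259 − (-2.640343)·(-0.481741)/(-25.239667) = 2.208655;  |Δ| = 0.050395
g(2.208655) = -0.713028
z_4 = 2.208655 − (-0.713028)·(0.050395)/(1.927315) = 2.227299;  |Δ| = 0.018644
g(2.227299) = 0.037316
z_5 = 2.227299 − 0.037316·(0.018644)/(0.750345) = 2.226372;  |Δ| = 0.000927
g(2.226372) = -0.000486
z_6 = 2.226372 − (-0.000486)·(-0.000927)/(-0.037802) = 2.226384;  |Δ| = 0.000012
|z_6 − z_5| = 0.000012 < 10^{-4}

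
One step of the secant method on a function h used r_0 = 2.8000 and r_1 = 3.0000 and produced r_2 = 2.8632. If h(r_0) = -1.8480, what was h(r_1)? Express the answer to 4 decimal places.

The secant line through (2.8000, -1.8480) and (3.0000, h(r_1)) crosses zero at r_2 = 2.8632.
So (2.8000, -1.8480), (3.0000, h(r_1)), (2.8632, 0) are collinear:
h(r_1) = -1.8480 · (3.0000 − 2.8632) / (2.8000 − 2.8632) = -1.8480 · (0.136800)/(-0.063200) = 4.000101

4.0001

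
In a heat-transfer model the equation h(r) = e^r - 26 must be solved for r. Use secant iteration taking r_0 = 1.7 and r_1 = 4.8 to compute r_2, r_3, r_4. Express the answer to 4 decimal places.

2.2484, 2.6248, 3.6854

h(1.7) = -20.526053, h(4.8) = 95.510418
r_2 = 4.800000 − 95.510418·(4.800000 − 1.700000) / (95.510418 − (-20.526053)) = 4.800000 − (296.082294)/(116.036470) = 2.248369
h(2.248369) = -16.527729
r_3 = 2.248369 − (-16.527729)·(2.248369 − 4.800000) / (-16.527729 − 95.510418) = 2.248369 − (42.172672)/(-112.038147) = 2.624782
h(2.624782) = -12.198433
r_4 = 2.624782 − (-12.198433)·(2.624782 − 2.248369) / (-12.198433 − (-16.527729)) = 2.624782 − (-4.591655)/(4.329297) = 3.685383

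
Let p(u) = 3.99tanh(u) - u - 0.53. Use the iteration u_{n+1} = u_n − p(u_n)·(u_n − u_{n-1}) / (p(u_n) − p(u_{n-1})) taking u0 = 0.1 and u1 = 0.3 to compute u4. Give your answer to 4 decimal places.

0.1798

p(0.1) = -0.232325, p(0.3) = 0.332337
u2 = 0.300000 − 0.332337·(0.300000 − 0.100000) / (0.332337 − (-0.232325)) = 0.300000 − (0.066467)/(0.564662) = 0.182288
p(0.182288) = 0.007091
u3 = 0.182288 − 0.007091·(0.182288 − 0.300000) / (0.007091 − 0.332337) = 0.182288 − (-0.000835)/(-0.325247) = 0.179722
p(0.179722) = -0.000254
u4 = 0.179722 − (-0.000254)·(0.179722 − 0.182288) / (-0.000254 − 0.007091) = 0.179722 − (0.000001)/(-0.007345) = 0.179811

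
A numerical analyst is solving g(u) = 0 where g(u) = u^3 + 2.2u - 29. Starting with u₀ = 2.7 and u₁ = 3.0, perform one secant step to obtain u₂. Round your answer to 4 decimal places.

g(2.7) = -3.377000, g(3.0) = 4.600000
u₂ = 3.000000 − 4.600000·(3.000000 − 2.700000) / (4.600000 − (-3.377000)) = 3.000000 − (1.380000)/(7.977000) = 2.827003

2.8270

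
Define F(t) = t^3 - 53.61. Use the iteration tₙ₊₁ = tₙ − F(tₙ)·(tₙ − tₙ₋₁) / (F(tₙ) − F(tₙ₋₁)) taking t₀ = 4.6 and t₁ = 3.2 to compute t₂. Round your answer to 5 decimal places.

3.65191

F(4.6) = 43.7260000, F(3.2) = -20.8420000
t₂ = 3.2000000 − (-20.8420000)·(3.2000000 − 4.6000000) / (-20.8420000 − 43.7260000) = 3.2000000 − (29.1788000)/(-64.5680000) = 3.6519081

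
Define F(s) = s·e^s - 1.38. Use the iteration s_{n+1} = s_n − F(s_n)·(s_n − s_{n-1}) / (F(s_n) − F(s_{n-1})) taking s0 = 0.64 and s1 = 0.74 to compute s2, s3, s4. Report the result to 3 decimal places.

0.689, 0.691, 0.691

F(0.64) = -0.16625, F(0.74) = 0.17099
s2 = 0.74000 − 0.17099·(0.74000 − 0.64000) / (0.17099 − (-0.16625)) = 0.74000 − (0.01710)/(0.33724) = 0.68930
F(0.68930) = -0.00670
s3 = 0.68930 − (-0.00670)·(0.68930 − 0.74000) / (-0.00670 − 0.17099) = 0.68930 − (0.00034)/(-0.17770) = 0.69121
F(0.69121) = -0.00026
s4 = 0.69121 − (-0.00026)·(0.69121 − 0.68930) / (-0.00026 − (-0.00670)) = 0.69121 − (0.00000)/(0.00645) = 0.69129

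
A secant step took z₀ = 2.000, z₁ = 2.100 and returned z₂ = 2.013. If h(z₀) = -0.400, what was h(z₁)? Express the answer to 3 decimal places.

The secant line through (2.000, -0.400) and (2.100, h(z₁)) crosses zero at z₂ = 2.013.
So (2.000, -0.400), (2.100, h(z₁)), (2.013, 0) are collinear:
h(z₁) = -0.400 · (2.100 − 2.013) / (2.000 − 2.013) = -0.400 · (0.08700)/(-0.01300) = 2.67692

2.677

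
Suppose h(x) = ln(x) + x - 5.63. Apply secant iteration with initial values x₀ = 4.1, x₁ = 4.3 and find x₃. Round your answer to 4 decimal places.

h(4.1) = -0.119013, h(4.3) = 0.128615
x₂ = 4.300000 − 0.128615·(4.300000 − 4.100000) / (0.128615 − (-0.119013)) = 4.300000 − (0.025723)/(0.247628) = 4.196122
h(4.196122) = 0.000283
x₃ = 4.196122 − 0.000283·(4.196122 − 4.300000) / (0.000283 − 0.128615) = 4.196122 − (-0.000029)/(-0.128332) = 4.195893

4.1959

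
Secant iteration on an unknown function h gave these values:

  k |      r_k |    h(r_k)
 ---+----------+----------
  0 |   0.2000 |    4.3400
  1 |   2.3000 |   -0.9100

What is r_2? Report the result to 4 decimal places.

r_2 = 2.3000 − (-0.9100)·(2.3000 − 0.2000) / (-0.9100 − 4.3400)
   = 2.3000 − (-1.911000)/(-5.250000) = 1.936000

1.9360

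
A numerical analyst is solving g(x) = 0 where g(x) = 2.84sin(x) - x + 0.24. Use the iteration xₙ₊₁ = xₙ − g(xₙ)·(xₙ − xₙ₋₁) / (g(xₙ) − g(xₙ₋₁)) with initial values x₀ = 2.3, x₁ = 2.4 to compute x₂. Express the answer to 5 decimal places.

2.31930

g(2.3) = 0.0578028, g(2.4) = -0.2416846
x₂ = 2.4000000 − (-0.2416846)·(2.4000000 − 2.3000000) / (-0.2416846 − 0.0578028) = 2.4000000 − (-0.0241685)/(-0.2994874) = 2.3193006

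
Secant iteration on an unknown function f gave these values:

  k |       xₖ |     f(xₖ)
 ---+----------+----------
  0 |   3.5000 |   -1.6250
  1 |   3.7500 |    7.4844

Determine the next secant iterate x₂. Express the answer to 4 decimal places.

x₂ = 3.7500 − 7.4844·(3.7500 − 3.5000) / (7.4844 − (-1.6250))
   = 3.7500 − (1.871100)/(9.109400) = 3.544597

3.5446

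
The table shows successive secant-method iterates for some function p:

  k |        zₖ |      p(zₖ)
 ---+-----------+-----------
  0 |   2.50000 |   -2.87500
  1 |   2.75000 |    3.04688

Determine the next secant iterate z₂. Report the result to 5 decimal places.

z₂ = 2.75000 − 3.04688·(2.75000 − 2.50000) / (3.04688 − (-2.87500))
   = 2.75000 − (0.7617200)/(5.9218800) = 2.6213719

2.62137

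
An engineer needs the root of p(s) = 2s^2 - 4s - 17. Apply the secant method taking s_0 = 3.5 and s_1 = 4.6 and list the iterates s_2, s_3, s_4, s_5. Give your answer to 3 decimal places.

p(3.5) = -6.50000, p(4.6) = 6.92000
s_2 = 4.60000 − 6.92000·(4.60000 − 3.50000) / (6.92000 − (-6.50000)) = 4.60000 − (7.61200)/(13.42000) = 4.03279
p(4.03279) = -0.60441
s_3 = 4.03279 − (-0.60441)·(4.03279 − 4.60000) / (-0.60441 − 6.92000) = 4.03279 − (0.34283)/(-7.52441) = 4.07835
p(4.07835) = -0.04754
s_4 = 4.07835 − (-0.04754)·(4.07835 − 4.03279) / (-0.04754 − (-0.60441)) = 4.07835 − (-0.00217)/(0.55687) = 4.08224
p(4.08224) = 0.00038
s_5 = 4.08224 − 0.00038·(4.08224 − 4.07835) / (0.00038 − (-0.04754)) = 4.08224 − (0.00000)/(0.04792) = 4.08221

4.033, 4.078, 4.082, 4.082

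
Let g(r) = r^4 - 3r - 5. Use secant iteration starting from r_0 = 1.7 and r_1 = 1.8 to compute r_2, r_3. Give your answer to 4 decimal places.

g(1.7) = -1.747900, g(1.8) = 0.097600
r_2 = 1.800000 − 0.097600·(1.800000 − 1.700000) / (0.097600 − (-1.747900)) = 1.800000 − (0.009760)/(1.845500) = 1.794711
g(1.794711) = -0.009363
r_3 = 1.794711 − (-0.009363)·(1.794711 − 1.800000) / (-0.009363 − 0.097600) = 1.794711 − (0.000050)/(-0.106963) = 1.795174

1.7947, 1.7952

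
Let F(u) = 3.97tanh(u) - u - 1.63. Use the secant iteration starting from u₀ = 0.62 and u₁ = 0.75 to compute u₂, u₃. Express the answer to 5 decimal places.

0.65961, 0.65598

F(0.62) = -0.0620217, F(0.75) = 0.1415413
u₂ = 0.7500000 − 0.1415413·(0.7500000 − 0.6200000) / (0.1415413 − (-0.0620217)) = 0.7500000 − (0.0184004)/(0.2035631) = 0.6596085
F(0.6596085) = 0.0054596
u₃ = 0.6596085 − 0.0054596·(0.6596085 − 0.7500000) / (0.0054596 − 0.1415413) = 0.6596085 − (-0.0004935)/(-0.1360817) = 0.6559819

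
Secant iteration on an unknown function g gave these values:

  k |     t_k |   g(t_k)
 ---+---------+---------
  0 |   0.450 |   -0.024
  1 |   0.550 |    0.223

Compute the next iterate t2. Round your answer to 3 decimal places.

0.460

t2 = 0.550 − 0.223·(0.550 − 0.450) / (0.223 − (-0.024))
   = 0.550 − (0.02230)/(0.24700) = 0.45972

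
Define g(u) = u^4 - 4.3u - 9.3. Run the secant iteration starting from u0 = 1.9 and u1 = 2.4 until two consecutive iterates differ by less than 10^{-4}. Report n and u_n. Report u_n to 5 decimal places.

n = 6, u_n = 2.06487

g(1.9) = -4.4379000, g(2.4) = 13.5576000
u2 = 2.4000000 − 13.5576000·(0.5000000)/(17.9955000) = 2.0233058;  |Δ| = 0.3766942
g(2.0233058) = -1.2412912
u3 = 2.0233058 − (-1.2412912)·(-0.3766942)/(-14.7988912) = 2.0549019;  |Δ| = 0.0315961
g(2.0549019) = -0.3055425
u4 = 2.0549019 − (-0.3055425)·(0.0315961)/(0.9357486) = 2.0652187;  |Δ| = 0.0103168
g(2.0652187) = 0.0108801
u5 = 2.0652187 − 0.0108801·(0.0103168)/(0.3164226) = 2.0648640;  |Δ| = 0.0003547
g(2.0648640) = -0.0000901
u6 = 2.0648640 − (-0.0000901)·(-0.0003547)/(-0.0109702) = 2.0648669;  |Δ| = 0.0000029
|u6 − u5| = 0.0000029 < 10^{-4}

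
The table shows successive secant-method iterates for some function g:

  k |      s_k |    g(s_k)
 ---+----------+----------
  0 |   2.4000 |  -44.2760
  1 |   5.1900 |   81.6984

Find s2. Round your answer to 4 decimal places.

3.3806

s2 = 5.1900 − 81.6984·(5.1900 − 2.4000) / (81.6984 − (-44.2760))
   = 5.1900 − (227.938536)/(125.974400) = 3.380596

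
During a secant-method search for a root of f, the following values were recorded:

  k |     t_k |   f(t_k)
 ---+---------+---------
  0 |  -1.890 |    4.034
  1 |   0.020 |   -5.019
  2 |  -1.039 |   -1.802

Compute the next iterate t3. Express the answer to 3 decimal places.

t3 = -1.039 − (-1.802)·(-1.039 − 0.020) / (-1.802 − (-5.019))
   = -1.039 − (1.90832)/(3.21700) = -1.63220

-1.632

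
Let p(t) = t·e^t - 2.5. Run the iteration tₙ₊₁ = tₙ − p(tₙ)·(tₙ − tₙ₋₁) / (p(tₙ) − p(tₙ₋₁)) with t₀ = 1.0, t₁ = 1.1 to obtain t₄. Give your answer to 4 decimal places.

0.9586

p(1.0) = 0.218282, p(1.1) = 0.804583
t₂ = 1.100000 − 0.804583·(1.100000 − 1.000000) / (0.804583 − 0.218282) = 1.100000 − (0.080458)/(0.586301) = 0.962770
p(0.962770) = 0.021436
t₃ = 0.962770 − 0.021436·(0.962770 − 1.100000) / (0.021436 − 0.804583) = 0.962770 − (-0.002942)/(-0.783147) = 0.959013
p(0.959013) = 0.002182
t₄ = 0.959013 − 0.002182·(0.959013 − 0.962770) / (0.002182 − 0.021436) = 0.959013 − (-0.000008)/(-0.019254) = 0.958588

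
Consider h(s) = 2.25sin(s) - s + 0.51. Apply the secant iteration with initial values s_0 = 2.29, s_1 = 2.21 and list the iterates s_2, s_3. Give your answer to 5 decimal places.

2.25384, 2.25442

h(2.29) = -0.0872562, h(2.21) = 0.1057849
s_2 = 2.2100000 − 0.1057849·(2.2100000 − 2.2900000) / (0.1057849 − (-0.0872562)) = 2.2100000 − (-0.0084628)/(0.1930411) = 2.2538393
h(2.2538393) = 0.0013860
s_3 = 2.2538393 − 0.0013860·(2.2538393 − 2.2100000) / (0.0013860 − 0.1057849) = 2.2538393 − (0.0000608)/(-0.1043989) = 2.2544213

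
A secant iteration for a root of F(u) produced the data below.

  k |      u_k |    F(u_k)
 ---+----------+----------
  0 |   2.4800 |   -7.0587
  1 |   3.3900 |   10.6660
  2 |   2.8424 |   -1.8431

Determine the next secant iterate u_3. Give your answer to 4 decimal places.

u_3 = 2.8424 − (-1.8431)·(2.8424 − 3.3900) / (-1.8431 − 10.6660)
   = 2.8424 − (1.009282)/(-12.509100) = 2.923084

2.9231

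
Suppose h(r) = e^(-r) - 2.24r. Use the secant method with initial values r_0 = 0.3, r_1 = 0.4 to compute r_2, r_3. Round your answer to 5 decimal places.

h(0.3) = 0.0688182, h(0.4) = -0.2256800
r_2 = 0.4000000 − (-0.2256800)·(0.4000000 − 0.3000000) / (-0.2256800 − 0.0688182) = 0.4000000 − (-0.0225680)/(-0.2944982) = 0.3233680
h(0.3233680) = -0.0006367
r_3 = 0.3233680 − (-0.0006367)·(0.3233680 − 0.4000000) / (-0.0006367 − (-0.2256800)) = 0.3233680 − (0.0000488)/(0.2250432) = 0.3231511

0.32337, 0.32315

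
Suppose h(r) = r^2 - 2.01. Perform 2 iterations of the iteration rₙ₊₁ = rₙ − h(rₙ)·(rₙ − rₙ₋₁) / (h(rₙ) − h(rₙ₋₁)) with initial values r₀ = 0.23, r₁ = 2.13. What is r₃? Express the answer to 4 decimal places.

1.3377

h(0.23) = -1.957100, h(2.13) = 2.526900
r₂ = 2.130000 − 2.526900·(2.130000 − 0.230000) / (2.526900 − (-1.957100)) = 2.130000 − (4.801110)/(4.484000) = 1.059280
h(1.059280) = -0.887927
r₃ = 1.059280 − (-0.887927)·(1.059280 − 2.130000) / (-0.887927 − 2.526900) = 1.059280 − (0.950721)/(-3.414827) = 1.337689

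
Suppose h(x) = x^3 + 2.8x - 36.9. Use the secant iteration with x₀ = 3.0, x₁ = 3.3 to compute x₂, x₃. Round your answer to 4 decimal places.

3.0460, 3.0493

h(3.0) = -1.500000, h(3.3) = 8.277000
x₂ = 3.300000 − 8.277000·(3.300000 − 3.000000) / (8.277000 − (-1.500000)) = 3.300000 − (2.483100)/(9.777000) = 3.046026
h(3.046026) = -0.109250
x₃ = 3.046026 − (-0.109250)·(3.046026 − 3.300000) / (-0.109250 − 8.277000) = 3.046026 − (0.027747)/(-8.386250) = 3.049335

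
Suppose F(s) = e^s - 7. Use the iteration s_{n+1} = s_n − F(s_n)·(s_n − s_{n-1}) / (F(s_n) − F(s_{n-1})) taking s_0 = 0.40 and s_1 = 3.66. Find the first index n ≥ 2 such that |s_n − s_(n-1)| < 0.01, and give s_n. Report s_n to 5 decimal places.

F(0.40) = -5.5081753, F(3.66) = 31.8613429
s_2 = 3.6600000 − 31.8613429·(3.2600000)/(37.3695182) = 0.8805160;  |Δ| = 2.7794840
F(0.8805160) = -4.5878559
s_3 = 0.8805160 − (-4.5878559)·(-2.7794840)/(-36.4491988) = 1.2303693;  |Δ| = 0.3498533
F(1.2303693) = -3.5775068
s_4 = 1.2303693 − (-3.5775068)·(0.3498533)/(1.0103492) = 2.4691515;  |Δ| = 1.2387822
F(2.4691515) = 4.8124195
s_5 = 2.4691515 − 4.8124195·(1.2387822)/(8.3899263) = 1.7585923;  |Δ| = 0.7105592
F(1.7585923) = -1.1957393
s_6 = 1.7585923 − (-1.1957393)·(-0.7105592)/(-6.0081588) = 1.9000072;  |Δ| = 0.1414150
F(1.9000072) = -0.3140573
s_7 = 1.9000072 − (-0.3140573)·(0.1414150)/(0.8816820) = 1.9503796;  |Δ| = 0.0503724
F(1.9503796) = 0.0313560
s_8 = 1.9503796 − 0.0313560·(0.0503724)/(0.3454133) = 1.9458069;  |Δ| = 0.0045727
|s_8 − s_7| = 0.0045727 < 0.01

n = 8, s_n = 1.94581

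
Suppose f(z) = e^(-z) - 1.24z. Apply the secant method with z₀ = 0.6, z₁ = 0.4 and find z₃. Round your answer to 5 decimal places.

f(0.6) = -0.1951884, f(0.4) = 0.1743200
z₂ = 0.4000000 − 0.1743200·(0.4000000 − 0.6000000) / (0.1743200 − (-0.1951884)) = 0.4000000 − (-0.0348640)/(0.3695084) = 0.4943524
f(0.4943524) = -0.0030312
z₃ = 0.4943524 − (-0.0030312)·(0.4943524 − 0.4000000) / (-0.0030312 − 0.1743200) = 0.4943524 − (-0.0002860)/(-0.1773512) = 0.4927398

0.49274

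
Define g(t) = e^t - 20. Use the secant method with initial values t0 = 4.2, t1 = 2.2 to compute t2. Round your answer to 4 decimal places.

2.5807

g(4.2) = 46.686331, g(2.2) = -10.974987
t2 = 2.200000 − (-10.974987)·(2.200000 − 4.200000) / (-10.974987 − 46.686331) = 2.200000 − (21.949973)/(-57.661318) = 2.580671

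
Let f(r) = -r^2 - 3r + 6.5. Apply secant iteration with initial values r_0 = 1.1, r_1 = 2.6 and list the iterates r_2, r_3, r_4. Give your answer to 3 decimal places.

f(1.1) = 1.99000, f(2.6) = -8.06000
r_2 = 2.60000 − (-8.06000)·(2.60000 − 1.10000) / (-8.06000 − 1.99000) = 2.60000 − (-12.09000)/(-10.05000) = 1.39701
f(1.39701) = 0.35730
r_3 = 1.39701 − 0.35730·(1.39701 − 2.60000) / (0.35730 − (-8.06000)) = 1.39701 − (-0.42983)/(8.41730) = 1.44808
f(1.44808) = 0.05882
r_4 = 1.44808 − 0.05882·(1.44808 − 1.39701) / (0.05882 − 0.35730) = 1.44808 − (0.00300)/(-0.29848) = 1.45814

1.397, 1.448, 1.458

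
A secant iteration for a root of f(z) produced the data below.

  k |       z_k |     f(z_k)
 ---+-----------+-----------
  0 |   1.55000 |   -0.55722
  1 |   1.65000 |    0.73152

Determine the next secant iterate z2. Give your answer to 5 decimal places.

z2 = 1.65000 − 0.73152·(1.65000 − 1.55000) / (0.73152 − (-0.55722))
   = 1.65000 − (0.0731520)/(1.2887400) = 1.5932376

1.59324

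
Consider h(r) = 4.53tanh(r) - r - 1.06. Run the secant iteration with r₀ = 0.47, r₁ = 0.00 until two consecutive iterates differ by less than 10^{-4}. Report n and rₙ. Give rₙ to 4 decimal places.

h(0.47) = 0.455043, h(0.00) = -1.060000
r₂ = 0.000000 − (-1.060000)·(-0.470000)/(-1.515043) = 0.328836;  |Δ| = 0.328836
h(0.328836) = 0.049322
r₃ = 0.328836 − 0.049322·(0.328836)/(1.109322) = 0.314215;  |Δ| = 0.014621
h(0.314215) = 0.004114
r₄ = 0.314215 − 0.004114·(-0.014621)/(-0.045208) = 0.312885;  |Δ| = 0.001330
h(0.312885) = -0.000027
r₅ = 0.312885 − (-0.000027)·(-0.001330)/(-0.004140) = 0.312893;  |Δ| = 0.000009
|r₅ − r₄| = 0.000009 < 10^{-4}

n = 5, rₙ = 0.3129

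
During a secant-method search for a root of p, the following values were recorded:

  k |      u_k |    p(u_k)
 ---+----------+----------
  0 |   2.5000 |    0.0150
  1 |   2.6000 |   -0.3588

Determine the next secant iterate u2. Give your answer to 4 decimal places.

2.5040

u2 = 2.6000 − (-0.3588)·(2.6000 − 2.5000) / (-0.3588 − 0.0150)
   = 2.6000 − (-0.035880)/(-0.373800) = 2.504013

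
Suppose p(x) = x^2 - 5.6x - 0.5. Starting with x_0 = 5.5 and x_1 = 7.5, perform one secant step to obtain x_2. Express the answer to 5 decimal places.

5.64189

p(5.5) = -1.0500000, p(7.5) = 13.7500000
x_2 = 7.5000000 − 13.7500000·(7.5000000 − 5.5000000) / (13.7500000 − (-1.0500000)) = 7.5000000 − (27.5000000)/(14.8000000) = 5.6418919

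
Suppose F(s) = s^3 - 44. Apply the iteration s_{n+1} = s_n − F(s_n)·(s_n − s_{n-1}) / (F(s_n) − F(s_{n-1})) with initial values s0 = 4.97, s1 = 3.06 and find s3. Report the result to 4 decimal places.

F(4.97) = 78.763473, F(3.06) = -15.347384
s2 = 3.060000 − (-15.347384)·(3.060000 − 4.970000) / (-15.347384 − 78.763473) = 3.060000 − (29.313503)/(-94.110857) = 3.371478
F(3.371478) = -5.676853
s3 = 3.371478 − (-5.676853)·(3.371478 − 3.060000) / (-5.676853 − (-15.347384)) = 3.371478 − (-1.768217)/(9.670531) = 3.554324

3.5543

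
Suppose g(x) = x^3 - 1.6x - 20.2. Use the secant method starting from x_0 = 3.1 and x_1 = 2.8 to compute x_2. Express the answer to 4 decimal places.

2.9112

g(3.1) = 4.631000, g(2.8) = -2.728000
x_2 = 2.800000 − (-2.728000)·(2.800000 − 3.100000) / (-2.728000 − 4.631000) = 2.800000 − (0.818400)/(-7.359000) = 2.911211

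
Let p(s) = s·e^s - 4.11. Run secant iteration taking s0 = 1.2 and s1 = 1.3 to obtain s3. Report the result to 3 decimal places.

p(1.2) = -0.12586, p(1.3) = 0.66009
s2 = 1.30000 − 0.66009·(1.30000 − 1.20000) / (0.66009 − (-0.12586)) = 1.30000 − (0.06601)/(0.78595) = 1.21601
p(1.21601) = -0.00752
s3 = 1.21601 − (-0.00752)·(1.21601 − 1.30000) / (-0.00752 − 0.66009) = 1.21601 − (0.00063)/(-0.66760) = 1.21696

1.217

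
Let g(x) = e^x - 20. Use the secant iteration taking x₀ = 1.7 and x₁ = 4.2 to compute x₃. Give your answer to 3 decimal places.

g(1.7) = -14.52605, g(4.2) = 46.68633
x₂ = 4.20000 − 46.68633·(4.20000 − 1.70000) / (46.68633 − (-14.52605)) = 4.20000 − (116.71583)/(61.21238) = 2.29326
g(2.29326) = -10.09277
x₃ = 2.29326 − (-10.09277)·(2.29326 − 4.20000) / (-10.09277 − 46.68633) = 2.29326 − (19.24425)/(-56.77910) = 2.63220

2.632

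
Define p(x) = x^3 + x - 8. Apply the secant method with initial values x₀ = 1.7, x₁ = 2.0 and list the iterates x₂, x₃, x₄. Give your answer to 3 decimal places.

1.823, 1.833, 1.834

p(1.7) = -1.38700, p(2.0) = 2.00000
x₂ = 2.00000 − 2.00000·(2.00000 − 1.70000) / (2.00000 − (-1.38700)) = 2.00000 − (0.60000)/(3.38700) = 1.82285
p(1.82285) = -0.12019
x₃ = 1.82285 − (-0.12019)·(1.82285 − 2.00000) / (-0.12019 − 2.00000) = 1.82285 − (0.02129)/(-2.12019) = 1.83289
p(1.83289) = -0.00949
x₄ = 1.83289 − (-0.00949)·(1.83289 − 1.82285) / (-0.00949 − (-0.12019)) = 1.83289 − (-0.00010)/(0.11070) = 1.83376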